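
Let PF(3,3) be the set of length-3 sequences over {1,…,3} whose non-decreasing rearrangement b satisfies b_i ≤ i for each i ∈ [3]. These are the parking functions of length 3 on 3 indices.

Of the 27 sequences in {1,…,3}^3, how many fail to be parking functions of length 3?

#PF = (3−3+1)·(3+1)^(3−1) = 1×16 = 16 [KW]
E.g. (2,3,2) → sorted (2,2,3): b_1=2>1, not a PF.
Total 27; non-PF = 27−16 = 11

11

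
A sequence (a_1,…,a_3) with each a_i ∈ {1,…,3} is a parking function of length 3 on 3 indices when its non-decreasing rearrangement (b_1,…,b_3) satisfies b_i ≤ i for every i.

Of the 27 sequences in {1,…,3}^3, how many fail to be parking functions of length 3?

11

|PF| = (3+1−3)·(3+1)^{3−1} = 1×16 = 16 (Pollak)
E.g. (1,3,3) → sorted (1,3,3): b_2=3>2, not a PF.
3^3 − 16 = 27 − 16 = 11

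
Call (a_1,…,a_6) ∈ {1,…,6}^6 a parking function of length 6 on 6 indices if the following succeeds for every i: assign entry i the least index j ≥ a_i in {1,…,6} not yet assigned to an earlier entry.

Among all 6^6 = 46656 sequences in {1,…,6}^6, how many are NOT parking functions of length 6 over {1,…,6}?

29849

|PF| = (7−6)·7^(6−1) = 1×16807 = 16807 (Konheim–Weiss)
One tuple (4,3,6,5,3,3) → sorted (3,3,3,4,5,6): b_1=3>1, not a PF.
So 46656 − 16807 = 29849 fail.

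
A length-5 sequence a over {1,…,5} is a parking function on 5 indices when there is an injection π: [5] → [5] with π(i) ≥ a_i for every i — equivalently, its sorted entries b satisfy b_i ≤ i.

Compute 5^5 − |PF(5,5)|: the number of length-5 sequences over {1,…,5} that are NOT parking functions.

1829

#PF = 1·6^4 = 1×1296 = 1296 (Pollak)
Check (5,5,1,5,3) → sorted (1,3,5,5,5): b_2=3>2, not a PF.
So 3125 − 1296 = 1829 fail.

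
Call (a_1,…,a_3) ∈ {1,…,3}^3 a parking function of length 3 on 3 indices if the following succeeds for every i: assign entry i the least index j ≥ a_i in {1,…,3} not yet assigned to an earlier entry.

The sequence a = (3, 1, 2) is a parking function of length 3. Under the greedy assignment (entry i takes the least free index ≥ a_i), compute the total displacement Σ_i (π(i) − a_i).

Σπ(i) = 1+…+3 = 6; Σa = 3+1+2 = 6; disp = 6−6 = 0.

0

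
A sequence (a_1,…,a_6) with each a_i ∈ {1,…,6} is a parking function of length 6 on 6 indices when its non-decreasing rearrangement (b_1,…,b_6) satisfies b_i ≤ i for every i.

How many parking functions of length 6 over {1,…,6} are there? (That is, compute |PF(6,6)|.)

Count = (7−6)·7^(6−1) = 1 · 16807 = 16807
Check (1,5,3,1,3,6) → sorted (1,1,3,3,5,6): b_i ≤ i ∀i, a PF.

16807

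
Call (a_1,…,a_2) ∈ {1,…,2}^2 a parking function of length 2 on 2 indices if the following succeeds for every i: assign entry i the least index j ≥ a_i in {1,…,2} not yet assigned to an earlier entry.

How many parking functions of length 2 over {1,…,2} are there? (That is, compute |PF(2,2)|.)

3

|PF(2,2)| = (2+1−2)·(2+1)^{2−1} = 1·3 = 3 (Konheim–Weiss)
Example (1,1) → sorted (1,1): b_i ≤ i ∀i, a PF.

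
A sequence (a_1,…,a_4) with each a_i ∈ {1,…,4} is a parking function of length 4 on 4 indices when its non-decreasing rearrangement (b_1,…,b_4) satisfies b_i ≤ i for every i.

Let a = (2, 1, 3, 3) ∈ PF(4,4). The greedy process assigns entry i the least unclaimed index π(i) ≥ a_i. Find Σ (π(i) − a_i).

1

Σπ = 10 ({1..4} each once); Σa = 2+1+3+3 = 9; disp = 10−9 = 1.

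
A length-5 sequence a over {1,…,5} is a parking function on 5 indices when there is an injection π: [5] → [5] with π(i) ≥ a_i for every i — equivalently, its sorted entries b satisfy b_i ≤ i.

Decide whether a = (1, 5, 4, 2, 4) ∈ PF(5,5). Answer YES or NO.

Sorted: b = (1, 2, 4, 4, 5).
  b_1=1 ≤ 1
  b_2=2 ≤ 2
  b_3=4 > 3
  fails at i=3 ⇒ NO

NO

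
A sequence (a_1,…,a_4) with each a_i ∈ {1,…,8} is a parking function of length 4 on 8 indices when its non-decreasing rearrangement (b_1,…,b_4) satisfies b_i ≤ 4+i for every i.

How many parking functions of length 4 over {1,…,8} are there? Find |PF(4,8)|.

3645

|PF| = 5·9^3 = 5 · 729 = 3645 (Pollak)
Check (3,7,5,8) → sorted (3,5,7,8): b_i ≤ 4+i ∀i, a PF.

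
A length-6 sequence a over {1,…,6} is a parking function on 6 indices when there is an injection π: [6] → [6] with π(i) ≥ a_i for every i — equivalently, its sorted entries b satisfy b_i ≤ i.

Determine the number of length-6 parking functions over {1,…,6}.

16807

|PF(6,6)| = (7−6)·7^(6−1) = 1 · 16807 = 16807 (Pollak)
One tuple (3,6,2,1,5,2) → sorted (1,2,2,3,5,6): b_i ≤ i ∀i, a PF.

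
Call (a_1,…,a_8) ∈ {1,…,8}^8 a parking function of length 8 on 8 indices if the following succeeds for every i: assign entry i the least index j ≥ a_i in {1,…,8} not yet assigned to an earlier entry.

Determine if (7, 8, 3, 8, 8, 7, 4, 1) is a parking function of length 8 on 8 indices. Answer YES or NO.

Sorted: b = (1, 3, 4, 7, 7, 8, 8, 8).
  b_1=1 ≤ 1
  b_2=3 > 2
  fails at i=2 ⇒ NO

NO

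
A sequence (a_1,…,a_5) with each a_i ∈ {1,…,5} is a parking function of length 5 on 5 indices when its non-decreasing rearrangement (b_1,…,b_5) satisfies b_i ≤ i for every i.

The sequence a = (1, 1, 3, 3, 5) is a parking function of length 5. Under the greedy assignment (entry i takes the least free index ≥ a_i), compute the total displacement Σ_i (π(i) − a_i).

2

Σπ(i) = 1+…+5 = 15; Σa = 1+1+3+3+5 = 13; disp = 15−13 = 2.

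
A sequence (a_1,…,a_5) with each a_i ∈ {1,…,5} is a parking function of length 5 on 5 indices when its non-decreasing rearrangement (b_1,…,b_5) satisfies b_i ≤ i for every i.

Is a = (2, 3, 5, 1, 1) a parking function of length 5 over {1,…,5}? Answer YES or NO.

YES

Order a: b = (1, 1, 2, 3, 5).
  b_1=1 ≤ 1
  b_2=1 ≤ 2
  b_3=2 ≤ 3
  b_4=3 ≤ 4
  b_5=5 ≤ 5
All bounds hold ⇒ YES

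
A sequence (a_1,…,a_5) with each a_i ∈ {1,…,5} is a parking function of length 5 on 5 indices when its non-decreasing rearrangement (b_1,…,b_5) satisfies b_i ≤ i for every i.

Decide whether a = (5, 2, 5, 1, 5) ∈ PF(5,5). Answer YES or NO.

Order a: b = (1, 2, 5, 5, 5).
  b_1=1 ≤ 1
  b_2=2 ≤ 2
  b_3=5 > 3
  fails at i=3 ⇒ NO

NO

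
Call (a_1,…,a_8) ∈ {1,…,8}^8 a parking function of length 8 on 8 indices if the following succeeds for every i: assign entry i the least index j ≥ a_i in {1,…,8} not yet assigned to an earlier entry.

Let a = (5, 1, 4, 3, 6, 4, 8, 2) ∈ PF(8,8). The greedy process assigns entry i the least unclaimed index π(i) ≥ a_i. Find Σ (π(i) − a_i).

3

Σπ(i) = 1+…+8 = 36; Σa = 5+1+4+3+6+4+8+2 = 33; disp = 36−33 = 3.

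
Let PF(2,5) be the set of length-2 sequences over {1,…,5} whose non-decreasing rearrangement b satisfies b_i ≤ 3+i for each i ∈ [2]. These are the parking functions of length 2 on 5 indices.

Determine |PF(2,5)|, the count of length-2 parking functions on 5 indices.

24

Count = (6−2)·6^(2−1) = 4×6 = 24 [KW]
Example (2,1) → sorted (1,2): b_i ≤ 3+i ∀i, a PF.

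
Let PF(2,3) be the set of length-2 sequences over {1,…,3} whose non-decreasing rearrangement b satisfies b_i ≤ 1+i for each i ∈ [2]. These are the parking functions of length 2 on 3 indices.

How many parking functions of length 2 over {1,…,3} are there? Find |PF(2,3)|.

Count = (4−2)·4^(2−1) = 2×4 = 8 [KW]
E.g. (1,3) → sorted (1,3): b_i ≤ 1+i ∀i, a PF.

8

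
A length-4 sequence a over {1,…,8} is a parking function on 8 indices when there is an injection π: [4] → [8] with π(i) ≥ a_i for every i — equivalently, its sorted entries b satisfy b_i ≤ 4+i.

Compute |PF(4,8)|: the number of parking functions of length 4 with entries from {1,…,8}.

3645

#PF = 5·9^3 = 5×729 = 3645 [KW]
E.g. (4,1,6,2) → sorted (1,2,4,6): b_i ≤ 4+i ∀i, a PF.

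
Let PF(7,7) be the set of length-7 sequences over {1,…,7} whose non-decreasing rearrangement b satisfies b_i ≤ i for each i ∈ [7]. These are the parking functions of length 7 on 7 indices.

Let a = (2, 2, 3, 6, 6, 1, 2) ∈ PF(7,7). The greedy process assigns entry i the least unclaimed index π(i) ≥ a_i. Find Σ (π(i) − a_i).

6

Σπ(i) = 1+…+7 = 28; Σa = 2+2+3+6+6+1+2 = 22; disp = 28−22 = 6.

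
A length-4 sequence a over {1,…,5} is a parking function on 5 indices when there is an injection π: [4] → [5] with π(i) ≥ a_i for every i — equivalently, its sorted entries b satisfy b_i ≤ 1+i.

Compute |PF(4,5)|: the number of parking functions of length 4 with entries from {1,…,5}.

Count = 2·6^3 = 2×216 = 432
One tuple (4,2,2,3) → sorted (2,2,3,4): b_i ≤ 1+i ∀i, a PF.

432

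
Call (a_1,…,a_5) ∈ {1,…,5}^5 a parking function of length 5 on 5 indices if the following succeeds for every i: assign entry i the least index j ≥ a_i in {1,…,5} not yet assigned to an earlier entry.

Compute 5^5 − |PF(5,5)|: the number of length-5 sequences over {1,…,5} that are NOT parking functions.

1829

#PF = (6−5)·6^(5−1) = 1·1296 = 1296 [KW]
Check (2,3,5,5,2) → sorted (2,2,3,5,5): b_1=2>1, not a PF.
Total 3125; non-PF = 3125−1296 = 1829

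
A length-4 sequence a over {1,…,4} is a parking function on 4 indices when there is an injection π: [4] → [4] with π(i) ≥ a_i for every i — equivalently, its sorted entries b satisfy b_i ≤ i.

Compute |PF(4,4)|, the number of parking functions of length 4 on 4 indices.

#PF = (4+1−4)·(4+1)^{4−1} = 1·125 = 125 [KW]
One tuple (2,3,1,3) → sorted (1,2,3,3): b_i ≤ i ∀i, a PF.

125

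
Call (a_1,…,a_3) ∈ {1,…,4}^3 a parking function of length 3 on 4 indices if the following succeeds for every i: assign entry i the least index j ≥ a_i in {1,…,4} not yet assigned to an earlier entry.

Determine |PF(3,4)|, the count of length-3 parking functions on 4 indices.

50

|PF(3,4)| = (5−3)·5^(3−1) = 2·25 = 50 (Konheim–Weiss)
One tuple (1,3,3) → sorted (1,3,3): b_i ≤ 1+i ∀i, a PF.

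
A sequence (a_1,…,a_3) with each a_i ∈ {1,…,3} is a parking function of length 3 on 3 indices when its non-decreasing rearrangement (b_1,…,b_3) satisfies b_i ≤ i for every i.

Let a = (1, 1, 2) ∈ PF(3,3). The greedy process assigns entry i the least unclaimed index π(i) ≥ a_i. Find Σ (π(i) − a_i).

2

Σπ(i) = 1+…+3 = 6; Σa = 1+1+2 = 4; disp = 6−4 = 2.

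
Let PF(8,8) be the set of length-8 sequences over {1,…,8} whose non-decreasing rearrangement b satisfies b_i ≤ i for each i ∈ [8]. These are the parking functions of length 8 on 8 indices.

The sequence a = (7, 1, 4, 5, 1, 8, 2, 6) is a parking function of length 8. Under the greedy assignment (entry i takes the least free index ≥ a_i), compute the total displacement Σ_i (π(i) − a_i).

Σπ(i) = 1+…+8 = 36; Σa = 7+1+4+5+1+8+2+6 = 34; disp = 36−34 = 2.

2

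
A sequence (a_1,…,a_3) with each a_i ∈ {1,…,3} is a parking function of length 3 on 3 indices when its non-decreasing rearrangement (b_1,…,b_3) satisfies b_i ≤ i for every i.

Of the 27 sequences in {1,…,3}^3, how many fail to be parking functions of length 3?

11

#PF = (4−3)·4^(3−1) = 1·16 = 16 [KW]
Check (3,3,1) → sorted (1,3,3): b_2=3>2, not a PF.
3^3 − 16 = 27 − 16 = 11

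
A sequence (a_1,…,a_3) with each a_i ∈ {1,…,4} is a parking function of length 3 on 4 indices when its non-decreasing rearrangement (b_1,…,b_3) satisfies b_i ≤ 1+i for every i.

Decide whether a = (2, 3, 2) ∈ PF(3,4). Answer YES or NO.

Rearranged: b = (2, 2, 3).
  b_1=2 ≤ 2
  b_2=2 ≤ 3
  b_3=3 ≤ 4
All bounds hold ⇒ YES

YES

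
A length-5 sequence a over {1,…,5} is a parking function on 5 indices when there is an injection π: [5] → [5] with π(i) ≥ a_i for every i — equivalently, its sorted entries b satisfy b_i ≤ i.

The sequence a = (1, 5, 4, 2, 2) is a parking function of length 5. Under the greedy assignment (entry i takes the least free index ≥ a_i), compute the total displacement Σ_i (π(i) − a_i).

Σπ = 5·6/2 = 15 (π permutes [5]); Σa = 1+5+4+2+2 = 14; disp = 15−14 = 1.

1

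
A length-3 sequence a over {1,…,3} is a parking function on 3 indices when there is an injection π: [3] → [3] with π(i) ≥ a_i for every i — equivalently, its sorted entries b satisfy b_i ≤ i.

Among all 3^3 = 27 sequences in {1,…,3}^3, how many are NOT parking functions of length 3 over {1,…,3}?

11

|PF| = (3+1−3)·(3+1)^{3−1} = 1·16 = 16 (Konheim–Weiss)
Example (2,3,3) → sorted (2,3,3): b_1=2>1, not a PF.
Total 27; non-PF = 27−16 = 11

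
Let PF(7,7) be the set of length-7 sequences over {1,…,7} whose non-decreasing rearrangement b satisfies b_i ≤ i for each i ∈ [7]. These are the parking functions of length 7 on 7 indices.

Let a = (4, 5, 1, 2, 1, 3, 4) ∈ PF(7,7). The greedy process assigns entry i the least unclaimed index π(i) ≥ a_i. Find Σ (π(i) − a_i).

Σπ = 28 ({1..7} each once); Σa = 4+5+1+2+1+3+4 = 20; disp = 28−20 = 8.

8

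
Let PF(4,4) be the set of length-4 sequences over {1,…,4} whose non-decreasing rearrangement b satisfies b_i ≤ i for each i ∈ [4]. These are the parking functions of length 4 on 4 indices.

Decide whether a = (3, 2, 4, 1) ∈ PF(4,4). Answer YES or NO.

YES

Sorted: b = (1, 2, 3, 4).
  b_1=1 ≤ 1
  b_2=2 ≤ 2
  b_3=3 ≤ 3
  b_4=4 ≤ 4
All bounds hold ⇒ YES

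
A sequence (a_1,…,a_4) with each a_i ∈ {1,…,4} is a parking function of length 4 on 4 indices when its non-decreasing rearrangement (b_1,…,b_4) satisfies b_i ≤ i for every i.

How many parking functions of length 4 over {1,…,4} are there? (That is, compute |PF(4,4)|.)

#PF = (4+1−4)·(4+1)^{4−1} = 1 · 125 = 125
E.g. (1,2,3,1) → sorted (1,1,2,3): b_i ≤ i ∀i, a PF.

125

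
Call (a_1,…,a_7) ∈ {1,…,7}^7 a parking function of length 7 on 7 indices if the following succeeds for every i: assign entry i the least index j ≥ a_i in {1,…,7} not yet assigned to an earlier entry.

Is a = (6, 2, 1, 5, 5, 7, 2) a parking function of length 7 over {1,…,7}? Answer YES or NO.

Sorted: b = (1, 2, 2, 5, 5, 6, 7).
  b_1=1 ≤ 1
  b_2=2 ≤ 2
  b_3=2 ≤ 3
  b_4=5 > 4
  fails at i=4 ⇒ NO

NO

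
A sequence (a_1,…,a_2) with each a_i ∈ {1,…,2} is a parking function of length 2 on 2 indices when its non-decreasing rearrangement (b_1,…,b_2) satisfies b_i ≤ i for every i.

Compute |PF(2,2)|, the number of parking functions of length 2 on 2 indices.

|PF| = 1·3^1 = 1 · 3 = 3
Check (1,1) → sorted (1,1): b_i ≤ i ∀i, a PF.

3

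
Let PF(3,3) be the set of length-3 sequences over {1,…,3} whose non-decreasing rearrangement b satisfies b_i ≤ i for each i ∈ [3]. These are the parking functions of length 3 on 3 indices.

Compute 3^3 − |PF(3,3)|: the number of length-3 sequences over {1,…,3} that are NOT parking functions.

11

Count = (3+1−3)·(3+1)^{3−1} = 1×16 = 16 (Konheim–Weiss)
One tuple (2,3,3) → sorted (2,3,3): b_1=2>1, not a PF.
So 27 − 16 = 11 fail.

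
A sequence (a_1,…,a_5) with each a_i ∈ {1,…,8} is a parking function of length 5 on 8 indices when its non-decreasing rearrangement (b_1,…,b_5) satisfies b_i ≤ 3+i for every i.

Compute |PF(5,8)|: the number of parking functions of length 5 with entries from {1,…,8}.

#PF = (8−5+1)·(8+1)^(5−1) = 4·6561 = 26244 (Pollak)
E.g. (6,7,5,8,3) → sorted (3,5,6,7,8): b_i ≤ 3+i ∀i, a PF.

26244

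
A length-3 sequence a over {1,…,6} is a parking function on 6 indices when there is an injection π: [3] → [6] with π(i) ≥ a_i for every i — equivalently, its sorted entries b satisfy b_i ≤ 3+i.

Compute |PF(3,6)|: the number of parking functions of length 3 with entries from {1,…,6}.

196

|PF| = (6+1−3)·(6+1)^{3−1} = 4×49 = 196 [KW]
Check (5,2,1) → sorted (1,2,5): b_i ≤ 3+i ∀i, a PF.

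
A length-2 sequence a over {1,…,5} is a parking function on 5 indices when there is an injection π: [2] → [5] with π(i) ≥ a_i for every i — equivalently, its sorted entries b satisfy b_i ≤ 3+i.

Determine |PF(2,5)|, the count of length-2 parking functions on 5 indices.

24

#PF = (6−2)·6^(2−1) = 4×6 = 24 (Pollak)
One tuple (2,1) → sorted (1,2): b_i ≤ 3+i ∀i, a PF.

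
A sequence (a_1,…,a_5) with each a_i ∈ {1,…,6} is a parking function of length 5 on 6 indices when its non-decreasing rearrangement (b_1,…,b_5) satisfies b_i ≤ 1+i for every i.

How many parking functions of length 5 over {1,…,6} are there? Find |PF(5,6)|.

4802

#PF = 2·7^4 = 2×2401 = 4802 (Pollak)
One tuple (4,2,5,5,2) → sorted (2,2,4,5,5): b_i ≤ 1+i ∀i, a PF.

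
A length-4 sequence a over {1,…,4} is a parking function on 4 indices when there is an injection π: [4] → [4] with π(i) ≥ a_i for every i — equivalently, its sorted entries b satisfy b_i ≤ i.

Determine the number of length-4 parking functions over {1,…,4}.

#PF = 1·5^3 = 1·125 = 125
One tuple (3,2,1,1) → sorted (1,1,2,3): b_i ≤ i ∀i, a PF.

125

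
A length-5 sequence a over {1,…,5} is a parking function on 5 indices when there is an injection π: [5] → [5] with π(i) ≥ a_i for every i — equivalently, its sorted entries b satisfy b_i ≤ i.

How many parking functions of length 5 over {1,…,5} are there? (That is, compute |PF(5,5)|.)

|PF(5,5)| = (6−5)·6^(5−1) = 1 · 1296 = 1296 (Konheim–Weiss)
Example (3,5,4,1,1) → sorted (1,1,3,4,5): b_i ≤ i ∀i, a PF.

1296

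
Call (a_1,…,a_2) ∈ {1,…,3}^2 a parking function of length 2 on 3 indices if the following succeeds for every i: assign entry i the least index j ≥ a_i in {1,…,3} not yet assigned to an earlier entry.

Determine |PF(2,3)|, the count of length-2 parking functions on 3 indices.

|PF(2,3)| = (4−2)·4^(2−1) = 2·4 = 8
One tuple (3,1) → sorted (1,3): b_i ≤ 1+i ∀i, a PF.

8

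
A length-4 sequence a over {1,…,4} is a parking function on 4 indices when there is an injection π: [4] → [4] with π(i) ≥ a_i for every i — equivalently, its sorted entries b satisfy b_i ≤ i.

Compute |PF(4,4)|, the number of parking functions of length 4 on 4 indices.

125

|PF(4,4)| = 1·5^3 = 1·125 = 125
One tuple (1,1,4,1) → sorted (1,1,1,4): b_i ≤ i ∀i, a PF.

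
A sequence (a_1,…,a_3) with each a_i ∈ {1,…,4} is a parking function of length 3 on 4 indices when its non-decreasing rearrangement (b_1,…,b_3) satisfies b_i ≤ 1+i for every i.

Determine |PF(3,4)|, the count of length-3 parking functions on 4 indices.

50

#PF = (5−3)·5^(3−1) = 2 · 25 = 50 [KW]
One tuple (3,1,1) → sorted (1,1,3): b_i ≤ 1+i ∀i, a PF.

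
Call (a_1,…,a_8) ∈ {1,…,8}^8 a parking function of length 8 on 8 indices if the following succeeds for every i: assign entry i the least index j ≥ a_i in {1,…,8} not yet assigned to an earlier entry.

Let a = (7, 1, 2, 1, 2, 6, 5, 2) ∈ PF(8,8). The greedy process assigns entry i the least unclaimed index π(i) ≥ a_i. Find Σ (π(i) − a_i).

Σπ = 36 ({1..8} each once); Σa = 7+1+2+1+2+6+5+2 = 26; disp = 36−26 = 10.

10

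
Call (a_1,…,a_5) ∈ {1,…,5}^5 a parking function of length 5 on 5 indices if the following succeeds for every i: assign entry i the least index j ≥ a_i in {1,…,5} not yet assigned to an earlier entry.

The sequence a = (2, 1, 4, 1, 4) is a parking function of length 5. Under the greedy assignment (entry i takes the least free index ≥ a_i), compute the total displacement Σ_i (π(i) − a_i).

3

Σπ = 5·6/2 = 15 (π permutes [5]); Σa = 2+1+4+1+4 = 12; disp = 15−12 = 3.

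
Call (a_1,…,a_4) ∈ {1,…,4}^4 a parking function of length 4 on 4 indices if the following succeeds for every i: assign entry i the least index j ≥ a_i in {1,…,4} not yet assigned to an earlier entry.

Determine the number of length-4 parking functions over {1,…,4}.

|PF| = 1·5^3 = 1 · 125 = 125
Example (1,1,2,4) → sorted (1,1,2,4): b_i ≤ i ∀i, a PF.

125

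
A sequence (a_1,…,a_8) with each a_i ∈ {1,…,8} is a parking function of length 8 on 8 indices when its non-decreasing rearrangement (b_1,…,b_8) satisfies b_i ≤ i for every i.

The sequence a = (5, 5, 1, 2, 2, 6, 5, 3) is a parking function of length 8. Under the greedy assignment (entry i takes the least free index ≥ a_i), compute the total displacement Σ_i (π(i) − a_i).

7

Σπ = 36 ({1..8} each once); Σa = 5+5+1+2+2+6+5+3 = 29; disp = 36−29 = 7.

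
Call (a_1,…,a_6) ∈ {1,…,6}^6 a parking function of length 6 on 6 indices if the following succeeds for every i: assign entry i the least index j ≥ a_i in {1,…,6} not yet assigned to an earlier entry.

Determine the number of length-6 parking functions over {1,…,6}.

16807

|PF| = (7−6)·7^(6−1) = 1·16807 = 16807 (Konheim–Weiss)
Check (3,2,1,1,1,1) → sorted (1,1,1,1,2,3): b_i ≤ i ∀i, a PF.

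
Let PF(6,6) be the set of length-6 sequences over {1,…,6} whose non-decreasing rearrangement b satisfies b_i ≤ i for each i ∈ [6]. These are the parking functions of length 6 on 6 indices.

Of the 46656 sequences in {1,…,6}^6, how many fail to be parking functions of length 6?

29849

|PF| = 1·7^5 = 1·16807 = 16807
Example (3,6,4,4,5,1) → sorted (1,3,4,4,5,6): b_2=3>2, not a PF.
6^6 − 16807 = 46656 − 16807 = 29849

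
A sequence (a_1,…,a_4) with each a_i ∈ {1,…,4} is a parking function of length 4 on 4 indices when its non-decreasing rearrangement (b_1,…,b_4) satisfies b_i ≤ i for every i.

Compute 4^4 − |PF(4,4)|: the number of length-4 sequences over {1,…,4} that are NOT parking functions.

131

|PF| = (4+1−4)·(4+1)^{4−1} = 1·125 = 125 [KW]
One tuple (4,3,3,3) → sorted (3,3,3,4): b_1=3>1, not a PF.
4^4 − 125 = 256 − 125 = 131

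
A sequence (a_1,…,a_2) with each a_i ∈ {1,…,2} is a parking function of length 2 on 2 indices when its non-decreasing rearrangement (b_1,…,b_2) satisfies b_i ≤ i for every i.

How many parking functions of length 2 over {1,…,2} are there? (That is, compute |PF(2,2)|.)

|PF| = (3−2)·3^(2−1) = 1 · 3 = 3 [KW]
E.g. (2,1) → sorted (1,2): b_i ≤ i ∀i, a PF.

3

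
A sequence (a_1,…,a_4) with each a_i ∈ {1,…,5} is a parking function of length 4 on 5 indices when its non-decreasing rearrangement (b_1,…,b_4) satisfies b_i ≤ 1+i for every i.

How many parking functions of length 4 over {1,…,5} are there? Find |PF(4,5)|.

432

#PF = (6−4)·6^(4−1) = 2 · 216 = 432
Check (2,4,1,2) → sorted (1,2,2,4): b_i ≤ 1+i ∀i, a PF.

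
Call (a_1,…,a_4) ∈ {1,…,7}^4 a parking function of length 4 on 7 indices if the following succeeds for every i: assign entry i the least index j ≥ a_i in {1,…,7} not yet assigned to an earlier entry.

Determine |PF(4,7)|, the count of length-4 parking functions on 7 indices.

|PF| = (7+1−4)·(7+1)^{4−1} = 4 · 512 = 2048 [KW]
One tuple (6,3,1,1) → sorted (1,1,3,6): b_i ≤ 3+i ∀i, a PF.

2048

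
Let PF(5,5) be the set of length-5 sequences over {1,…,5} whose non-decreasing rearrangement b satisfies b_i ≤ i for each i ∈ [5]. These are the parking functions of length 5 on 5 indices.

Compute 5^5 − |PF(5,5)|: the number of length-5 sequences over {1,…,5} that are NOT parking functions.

#PF = (5+1−5)·(5+1)^{5−1} = 1·1296 = 1296 (Konheim–Weiss)
Check (4,4,1,5,3) → sorted (1,3,4,4,5): b_2=3>2, not a PF.
So 3125 − 1296 = 1829 fail.

1829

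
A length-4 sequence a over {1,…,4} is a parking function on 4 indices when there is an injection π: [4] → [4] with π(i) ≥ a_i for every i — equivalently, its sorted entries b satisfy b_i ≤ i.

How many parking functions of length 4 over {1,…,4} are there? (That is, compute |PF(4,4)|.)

125

|PF(4,4)| = 1·5^3 = 1 · 125 = 125 [KW]
E.g. (4,1,2,1) → sorted (1,1,2,4): b_i ≤ i ∀i, a PF.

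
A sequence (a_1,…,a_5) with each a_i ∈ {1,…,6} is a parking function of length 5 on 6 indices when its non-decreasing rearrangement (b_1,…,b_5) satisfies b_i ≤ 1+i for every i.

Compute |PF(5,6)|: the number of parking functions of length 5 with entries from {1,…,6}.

Count = (7−5)·7^(5−1) = 2 · 2401 = 4802 (Pollak)
E.g. (2,2,2,5,1) → sorted (1,2,2,2,5): b_i ≤ 1+i ∀i, a PF.

4802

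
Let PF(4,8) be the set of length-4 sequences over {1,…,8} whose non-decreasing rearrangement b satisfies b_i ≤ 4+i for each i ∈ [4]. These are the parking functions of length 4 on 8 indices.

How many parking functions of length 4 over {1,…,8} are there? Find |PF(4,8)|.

3645

Count = (8+1−4)·(8+1)^{4−1} = 5×729 = 3645
One tuple (6,7,4,4) → sorted (4,4,6,7): b_i ≤ 4+i ∀i, a PF.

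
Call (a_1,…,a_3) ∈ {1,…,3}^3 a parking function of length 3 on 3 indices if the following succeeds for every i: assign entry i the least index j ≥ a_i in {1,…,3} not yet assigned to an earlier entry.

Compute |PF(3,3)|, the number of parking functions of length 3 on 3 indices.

16

|PF| = (3−3+1)·(3+1)^(3−1) = 1×16 = 16 [KW]
Example (1,3,1) → sorted (1,1,3): b_i ≤ i ∀i, a PF.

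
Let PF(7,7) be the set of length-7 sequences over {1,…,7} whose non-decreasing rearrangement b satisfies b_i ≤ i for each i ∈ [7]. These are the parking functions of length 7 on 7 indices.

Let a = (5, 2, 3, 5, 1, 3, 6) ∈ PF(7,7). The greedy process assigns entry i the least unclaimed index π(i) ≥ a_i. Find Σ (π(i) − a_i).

Σπ(i) = 1+…+7 = 28; Σa = 5+2+3+5+1+3+6 = 25; disp = 28−25 = 3.

3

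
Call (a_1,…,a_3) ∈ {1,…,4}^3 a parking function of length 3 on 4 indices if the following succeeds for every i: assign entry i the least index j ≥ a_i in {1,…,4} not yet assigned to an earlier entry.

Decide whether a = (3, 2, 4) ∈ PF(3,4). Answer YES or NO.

Rearranged: b = (2, 3, 4).
  b_1=2 ≤ 2
  b_2=3 ≤ 3
  b_3=4 ≤ 4
All bounds hold ⇒ YES

YES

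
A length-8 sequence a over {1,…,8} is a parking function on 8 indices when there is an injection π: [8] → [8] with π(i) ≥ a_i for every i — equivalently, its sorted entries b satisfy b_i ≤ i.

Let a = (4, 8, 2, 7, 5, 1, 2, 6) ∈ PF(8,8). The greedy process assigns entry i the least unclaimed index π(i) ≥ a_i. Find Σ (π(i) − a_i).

Σπ = 36 ({1..8} each once); Σa = 4+8+2+7+5+1+2+6 = 35; disp = 36−35 = 1.

1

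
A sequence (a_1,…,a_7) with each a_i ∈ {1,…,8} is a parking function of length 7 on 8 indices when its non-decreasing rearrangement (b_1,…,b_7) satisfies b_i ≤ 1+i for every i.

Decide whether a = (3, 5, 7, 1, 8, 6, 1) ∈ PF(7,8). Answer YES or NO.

Sorted: b = (1, 1, 3, 5, 6, 7, 8).
  b_1=1 ≤ 2
  b_2=1 ≤ 3
  b_3=3 ≤ 4
  b_4=5 ≤ 5
  b_5=6 ≤ 6
  b_6=7 ≤ 7
  b_7=8 ≤ 8
All bounds hold ⇒ YES

YES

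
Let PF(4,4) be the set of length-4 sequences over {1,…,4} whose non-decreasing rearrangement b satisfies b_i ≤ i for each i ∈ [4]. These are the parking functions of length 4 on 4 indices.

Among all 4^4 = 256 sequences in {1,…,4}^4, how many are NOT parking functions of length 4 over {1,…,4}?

|PF| = (5−4)·5^(4−1) = 1 · 125 = 125
E.g. (4,1,1,4) → sorted (1,1,4,4): b_3=4>3, not a PF.
Total 256; non-PF = 256−125 = 131

131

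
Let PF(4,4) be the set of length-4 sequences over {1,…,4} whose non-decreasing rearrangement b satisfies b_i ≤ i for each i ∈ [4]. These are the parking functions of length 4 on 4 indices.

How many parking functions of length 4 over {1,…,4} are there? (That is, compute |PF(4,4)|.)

125

|PF(4,4)| = (4+1−4)·(4+1)^{4−1} = 1 · 125 = 125
One tuple (4,1,3,2) → sorted (1,2,3,4): b_i ≤ i ∀i, a PF.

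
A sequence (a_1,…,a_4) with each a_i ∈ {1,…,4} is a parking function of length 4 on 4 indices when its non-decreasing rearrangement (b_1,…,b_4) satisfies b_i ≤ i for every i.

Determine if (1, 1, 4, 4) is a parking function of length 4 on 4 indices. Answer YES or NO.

Rearranged: b = (1, 1, 4, 4).
  b_1=1 ≤ 1
  b_2=1 ≤ 2
  b_3=4 > 3
  fails at i=3 ⇒ NO

NO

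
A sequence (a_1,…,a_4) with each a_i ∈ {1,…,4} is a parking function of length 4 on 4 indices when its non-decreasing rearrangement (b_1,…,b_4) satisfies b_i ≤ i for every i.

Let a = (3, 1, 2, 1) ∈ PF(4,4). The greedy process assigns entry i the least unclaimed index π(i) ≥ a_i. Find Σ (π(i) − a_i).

3

Σπ = 10 ({1..4} each once); Σa = 3+1+2+1 = 7; disp = 10−7 = 3.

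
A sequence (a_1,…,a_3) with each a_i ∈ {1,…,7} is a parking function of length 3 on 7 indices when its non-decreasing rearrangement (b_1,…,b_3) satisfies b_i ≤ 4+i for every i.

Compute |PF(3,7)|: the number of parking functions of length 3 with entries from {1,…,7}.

320

#PF = (7−3+1)·(7+1)^(3−1) = 5×64 = 320 (Konheim–Weiss)
Check (3,3,6) → sorted (3,3,6): b_i ≤ 4+i ∀i, a PF.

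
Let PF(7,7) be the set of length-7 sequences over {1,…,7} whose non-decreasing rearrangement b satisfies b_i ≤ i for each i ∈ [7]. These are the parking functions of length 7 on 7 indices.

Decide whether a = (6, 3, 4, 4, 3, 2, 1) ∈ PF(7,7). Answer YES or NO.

Rearranged: b = (1, 2, 3, 3, 4, 4, 6).
  b_1=1 ≤ 1
  b_2=2 ≤ 2
  b_3=3 ≤ 3
  b_4=3 ≤ 4
  b_5=4 ≤ 5
  b_6=4 ≤ 6
  b_7=6 ≤ 7
All bounds hold ⇒ YES

YES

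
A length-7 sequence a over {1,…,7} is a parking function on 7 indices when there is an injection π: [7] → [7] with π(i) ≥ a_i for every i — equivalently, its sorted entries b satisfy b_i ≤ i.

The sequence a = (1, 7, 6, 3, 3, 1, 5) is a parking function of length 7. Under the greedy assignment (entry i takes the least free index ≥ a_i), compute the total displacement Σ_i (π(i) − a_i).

Σπ(i) = 1+…+7 = 28; Σa = 1+7+6+3+3+1+5 = 26; disp = 28−26 = 2.

2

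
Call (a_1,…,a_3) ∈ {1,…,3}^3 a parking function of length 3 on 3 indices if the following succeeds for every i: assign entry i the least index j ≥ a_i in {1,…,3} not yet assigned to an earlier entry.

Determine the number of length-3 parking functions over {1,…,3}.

|PF| = (4−3)·4^(3−1) = 1 · 16 = 16 (Konheim–Weiss)
Example (2,2,1) → sorted (1,2,2): b_i ≤ i ∀i, a PF.

16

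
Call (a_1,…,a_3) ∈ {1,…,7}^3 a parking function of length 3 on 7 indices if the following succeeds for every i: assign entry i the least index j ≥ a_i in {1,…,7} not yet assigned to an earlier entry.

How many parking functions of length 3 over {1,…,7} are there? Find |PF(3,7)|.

320

#PF = 5·8^2 = 5 · 64 = 320 (Pollak)
Example (5,6,4) → sorted (4,5,6): b_i ≤ 4+i ∀i, a PF.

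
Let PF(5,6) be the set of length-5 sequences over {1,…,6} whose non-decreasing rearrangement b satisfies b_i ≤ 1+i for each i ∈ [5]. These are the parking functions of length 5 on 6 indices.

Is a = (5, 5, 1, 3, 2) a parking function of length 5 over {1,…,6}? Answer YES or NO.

YES

Order a: b = (1, 2, 3, 5, 5).
  b_1=1 ≤ 2
  b_2=2 ≤ 3
  b_3=3 ≤ 4
  b_4=5 ≤ 5
  b_5=5 ≤ 6
All bounds hold ⇒ YES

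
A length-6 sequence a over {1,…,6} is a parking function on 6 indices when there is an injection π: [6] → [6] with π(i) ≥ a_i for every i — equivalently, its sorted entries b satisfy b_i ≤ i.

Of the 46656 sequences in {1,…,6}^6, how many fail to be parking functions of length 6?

Count = (6+1−6)·(6+1)^{6−1} = 1×16807 = 16807 [KW]
E.g. (6,6,4,5,6,6) → sorted (4,5,6,6,6,6): b_1=4>1, not a PF.
So 46656 − 16807 = 29849 fail.

29849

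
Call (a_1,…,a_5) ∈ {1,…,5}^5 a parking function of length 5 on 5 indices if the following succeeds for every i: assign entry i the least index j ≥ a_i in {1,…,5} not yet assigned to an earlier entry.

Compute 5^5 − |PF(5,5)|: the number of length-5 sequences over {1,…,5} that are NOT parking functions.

Count = 1·6^4 = 1 · 1296 = 1296 (Pollak)
Check (3,5,5,2,3) → sorted (2,3,3,5,5): b_1=2>1, not a PF.
Total 3125; non-PF = 3125−1296 = 1829

1829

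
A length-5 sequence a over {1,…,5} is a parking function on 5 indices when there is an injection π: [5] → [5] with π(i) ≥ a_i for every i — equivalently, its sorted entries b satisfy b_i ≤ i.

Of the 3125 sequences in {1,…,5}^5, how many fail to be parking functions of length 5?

|PF(5,5)| = (6−5)·6^(5−1) = 1·1296 = 1296
One tuple (5,4,1,4,5) → sorted (1,4,4,5,5): b_2=4>2, not a PF.
5^5 − 1296 = 3125 − 1296 = 1829

1829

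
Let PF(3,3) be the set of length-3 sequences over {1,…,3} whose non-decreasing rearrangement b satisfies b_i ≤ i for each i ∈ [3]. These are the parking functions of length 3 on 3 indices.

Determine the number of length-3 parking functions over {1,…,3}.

Count = 1·4^2 = 1×16 = 16 (Pollak)
E.g. (1,2,2) → sorted (1,2,2): b_i ≤ i ∀i, a PF.

16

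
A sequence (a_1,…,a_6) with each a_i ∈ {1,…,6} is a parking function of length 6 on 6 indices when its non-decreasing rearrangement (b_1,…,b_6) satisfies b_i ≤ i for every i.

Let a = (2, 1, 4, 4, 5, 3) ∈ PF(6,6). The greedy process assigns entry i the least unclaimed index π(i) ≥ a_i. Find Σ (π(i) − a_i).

Σπ = 6·7/2 = 21 (π permutes [6]); Σa = 2+1+4+4+5+3 = 19; disp = 21−19 = 2.

2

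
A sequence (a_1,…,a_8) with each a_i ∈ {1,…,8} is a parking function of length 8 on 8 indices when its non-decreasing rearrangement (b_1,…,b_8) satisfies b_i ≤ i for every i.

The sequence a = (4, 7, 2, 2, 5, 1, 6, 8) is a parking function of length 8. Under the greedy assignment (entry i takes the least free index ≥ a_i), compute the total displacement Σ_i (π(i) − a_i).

1

Σπ = 36 ({1..8} each once); Σa = 4+7+2+2+5+1+6+8 = 35; disp = 36−35 = 1.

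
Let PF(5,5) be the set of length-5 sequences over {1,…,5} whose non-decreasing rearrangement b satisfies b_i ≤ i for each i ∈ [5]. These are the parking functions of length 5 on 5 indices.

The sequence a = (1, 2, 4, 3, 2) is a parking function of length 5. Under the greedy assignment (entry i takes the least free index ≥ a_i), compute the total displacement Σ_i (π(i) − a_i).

3

Σπ(i) = 1+…+5 = 15; Σa = 1+2+4+3+2 = 12; disp = 15−12 = 3.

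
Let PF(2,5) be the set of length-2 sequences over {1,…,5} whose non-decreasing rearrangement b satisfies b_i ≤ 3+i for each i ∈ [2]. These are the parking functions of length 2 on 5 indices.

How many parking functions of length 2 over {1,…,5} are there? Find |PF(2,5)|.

Count = (6−2)·6^(2−1) = 4×6 = 24
Example (2,5) → sorted (2,5): b_i ≤ 3+i ∀i, a PF.

24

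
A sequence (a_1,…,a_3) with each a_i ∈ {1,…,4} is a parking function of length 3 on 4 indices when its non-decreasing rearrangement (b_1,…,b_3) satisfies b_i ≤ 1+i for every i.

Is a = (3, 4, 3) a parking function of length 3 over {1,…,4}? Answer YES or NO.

NO

Sorted: b = (3, 3, 4).
  b_1=3 > 2
  fails at i=1 ⇒ NO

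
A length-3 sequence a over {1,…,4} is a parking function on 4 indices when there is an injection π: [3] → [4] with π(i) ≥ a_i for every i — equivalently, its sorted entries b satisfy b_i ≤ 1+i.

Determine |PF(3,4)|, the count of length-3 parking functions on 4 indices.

50

|PF(3,4)| = (4−3+1)·(4+1)^(3−1) = 2 · 25 = 50 (Pollak)
One tuple (4,2,1) → sorted (1,2,4): b_i ≤ 1+i ∀i, a PF.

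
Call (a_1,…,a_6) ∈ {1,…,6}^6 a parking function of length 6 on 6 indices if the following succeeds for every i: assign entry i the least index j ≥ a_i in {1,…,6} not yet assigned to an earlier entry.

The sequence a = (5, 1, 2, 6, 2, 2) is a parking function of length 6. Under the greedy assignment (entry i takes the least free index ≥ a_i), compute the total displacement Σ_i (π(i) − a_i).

3

Σπ(i) = 1+…+6 = 21; Σa = 5+1+2+6+2+2 = 18; disp = 21−18 = 3.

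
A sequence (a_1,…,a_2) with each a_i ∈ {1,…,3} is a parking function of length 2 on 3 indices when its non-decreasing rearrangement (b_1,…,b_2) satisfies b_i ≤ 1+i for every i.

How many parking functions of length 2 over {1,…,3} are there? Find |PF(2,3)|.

8

|PF| = (3−2+1)·(3+1)^(2−1) = 2×4 = 8 (Pollak)
Example (2,1) → sorted (1,2): b_i ≤ 1+i ∀i, a PF.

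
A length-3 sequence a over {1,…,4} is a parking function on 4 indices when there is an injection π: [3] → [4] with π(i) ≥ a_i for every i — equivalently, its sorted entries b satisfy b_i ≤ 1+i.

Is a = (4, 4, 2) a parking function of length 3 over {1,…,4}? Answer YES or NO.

Order a: b = (2, 4, 4).
  b_1=2 ≤ 2
  b_2=4 > 3
  fails at i=2 ⇒ NO

NO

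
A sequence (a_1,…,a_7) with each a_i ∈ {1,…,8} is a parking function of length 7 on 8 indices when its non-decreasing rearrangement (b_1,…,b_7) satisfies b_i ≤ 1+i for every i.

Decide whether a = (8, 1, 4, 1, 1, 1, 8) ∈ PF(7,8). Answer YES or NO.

Order a: b = (1, 1, 1, 1, 4, 8, 8).
  b_1=1 ≤ 2
  b_2=1 ≤ 3
  b_3=1 ≤ 4
  b_4=1 ≤ 5
  b_5=4 ≤ 6
  b_6=8 > 7
  fails at i=6 ⇒ NO

NO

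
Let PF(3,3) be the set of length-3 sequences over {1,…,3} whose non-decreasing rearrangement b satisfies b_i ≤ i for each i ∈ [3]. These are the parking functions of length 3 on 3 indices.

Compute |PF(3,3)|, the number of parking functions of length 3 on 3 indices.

16

|PF(3,3)| = 1·4^2 = 1×16 = 16 (Pollak)
One tuple (2,2,1) → sorted (1,2,2): b_i ≤ i ∀i, a PF.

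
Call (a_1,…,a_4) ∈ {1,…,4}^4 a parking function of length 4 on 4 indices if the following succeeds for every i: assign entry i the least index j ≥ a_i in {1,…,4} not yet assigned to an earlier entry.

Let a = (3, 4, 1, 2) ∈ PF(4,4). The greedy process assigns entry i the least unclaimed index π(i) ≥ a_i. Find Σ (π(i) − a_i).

Σπ(i) = 1+…+4 = 10; Σa = 3+4+1+2 = 10; disp = 10−10 = 0.

0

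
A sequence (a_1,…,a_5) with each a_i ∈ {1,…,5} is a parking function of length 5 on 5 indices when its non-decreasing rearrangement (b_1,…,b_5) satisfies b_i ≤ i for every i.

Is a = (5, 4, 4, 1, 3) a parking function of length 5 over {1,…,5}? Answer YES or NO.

Rearranged: b = (1, 3, 4, 4, 5).
  b_1=1 ≤ 1
  b_2=3 > 2
  fails at i=2 ⇒ NO

NO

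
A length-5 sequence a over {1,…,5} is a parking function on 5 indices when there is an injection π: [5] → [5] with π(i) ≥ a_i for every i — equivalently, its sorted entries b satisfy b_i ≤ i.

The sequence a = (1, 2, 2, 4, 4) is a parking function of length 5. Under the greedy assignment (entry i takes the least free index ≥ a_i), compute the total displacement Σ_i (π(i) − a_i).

2

Σπ = 5·6/2 = 15 (π permutes [5]); Σa = 1+2+2+4+4 = 13; disp = 15−13 = 2.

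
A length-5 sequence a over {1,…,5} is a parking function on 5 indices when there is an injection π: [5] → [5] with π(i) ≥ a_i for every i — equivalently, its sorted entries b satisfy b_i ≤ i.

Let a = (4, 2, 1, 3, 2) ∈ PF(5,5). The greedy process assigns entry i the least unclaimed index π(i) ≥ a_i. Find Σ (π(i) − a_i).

3

Σπ(i) = 1+…+5 = 15; Σa = 4+2+1+3+2 = 12; disp = 15−12 = 3.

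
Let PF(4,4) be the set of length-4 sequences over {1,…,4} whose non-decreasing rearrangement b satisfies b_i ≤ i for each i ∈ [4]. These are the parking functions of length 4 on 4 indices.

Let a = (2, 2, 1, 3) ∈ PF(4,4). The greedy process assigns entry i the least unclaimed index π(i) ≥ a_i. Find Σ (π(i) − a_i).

2

Σπ = 10 ({1..4} each once); Σa = 2+2+1+3 = 8; disp = 10−8 = 2.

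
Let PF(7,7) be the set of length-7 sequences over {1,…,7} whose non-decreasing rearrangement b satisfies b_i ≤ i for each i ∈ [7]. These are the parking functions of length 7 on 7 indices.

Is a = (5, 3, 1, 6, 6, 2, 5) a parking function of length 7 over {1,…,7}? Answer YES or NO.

NO

Order a: b = (1, 2, 3, 5, 5, 6, 6).
  b_1=1 ≤ 1
  b_2=2 ≤ 2
  b_3=3 ≤ 3
  b_4=5 > 4
  fails at i=4 ⇒ NO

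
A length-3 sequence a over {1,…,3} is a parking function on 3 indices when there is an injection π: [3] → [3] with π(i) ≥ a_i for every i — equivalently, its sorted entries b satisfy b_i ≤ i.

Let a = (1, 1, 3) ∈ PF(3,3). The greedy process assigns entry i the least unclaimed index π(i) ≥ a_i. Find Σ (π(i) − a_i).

Σπ(i) = 1+…+3 = 6; Σa = 1+1+3 = 5; disp = 6−5 = 1.

1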